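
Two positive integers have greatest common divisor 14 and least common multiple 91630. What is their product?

For any two positive integers, gcd × lcm = product = 14 × 91630 = 1282820.

1282820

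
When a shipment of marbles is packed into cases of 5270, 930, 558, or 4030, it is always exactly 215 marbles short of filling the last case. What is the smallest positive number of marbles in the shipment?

616375

Being 215 short of a full case of size k means N ≡ −215 (mod k), i.e. N + 215 is a multiple of each size.
5270 = 2 × 5 × 17 × 31
930 = 2 × 3 × 5 × 31
558 = 2 × 3^2 × 31
4030 = 2 × 5 × 13 × 31
LCM(5270, 930, 558, 4030) = 2 × 3^2 × 5 × 13 × 17 × 31 = 616590.
Smallest positive N is 616590 − 215 = 616375.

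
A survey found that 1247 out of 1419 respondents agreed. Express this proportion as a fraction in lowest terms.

29/33

1247 = 29 × 43
1419 = 3 × 11 × 43
gcd(1247, 1419) = 43.
Divide numerator and denominator by 43: 1247/1419 = 29/33.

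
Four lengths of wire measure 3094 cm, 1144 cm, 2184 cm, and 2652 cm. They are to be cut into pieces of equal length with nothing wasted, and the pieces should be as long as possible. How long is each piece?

26 cm

The greatest length dividing all of 3094, 1144, 2184, and 2652 is their gcd.
3094 = 2 × 7 × 13 × 17
1144 = 2^3 × 11 × 13
2184 = 2^3 × 3 × 7 × 13
2652 = 2^2 × 3 × 13 × 17
gcd(3094, 1144, 2184, 2652) = 2 × 13 = 26.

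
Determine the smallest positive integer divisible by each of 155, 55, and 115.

39215

155 = 5 × 31
55 = 5 × 11
115 = 5 × 23
LCM(155, 55, 115) = 5 × 11 × 23 × 31 = 39215.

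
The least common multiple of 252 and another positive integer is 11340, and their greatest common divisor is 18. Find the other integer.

gcd × lcm = product of the two integers, so the other integer is (18 × 11340) / 252 = 810.

810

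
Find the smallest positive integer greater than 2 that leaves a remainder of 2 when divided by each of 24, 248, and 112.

N − 2 must be a common multiple of 24, 248, and 112.
24 = 2^3 × 3
248 = 2^3 × 31
112 = 2^4 × 7
LCM(24, 248, 112) = 2^4 × 3 × 7 × 31 = 10416.
Smallest N > 2 is LCM + 2 = 10416 + 2 = 10418.

10418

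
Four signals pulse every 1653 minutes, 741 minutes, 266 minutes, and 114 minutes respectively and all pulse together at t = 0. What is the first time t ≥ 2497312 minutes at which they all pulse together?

Joint pulses occur at multiples of LCM(1653, 741, 266, 114).
1653 = 3 × 19 × 29
741 = 3 × 13 × 19
266 = 2 × 7 × 19
114 = 2 × 3 × 19
LCM(1653, 741, 266, 114) = 2 × 3 × 7 × 13 × 19 × 29 = 300846.
Smallest multiple of 300846 that is ≥ 2497312: ⌈2497312/300846⌉ × 300846 = 9 × 300846 = 2707614.

2707614 minutes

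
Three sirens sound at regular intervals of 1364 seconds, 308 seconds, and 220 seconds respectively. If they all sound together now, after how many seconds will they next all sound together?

47740 seconds

They coincide at every common multiple of the periods; the first is the LCM.
1364 = 2^2 × 11 × 31
308 = 2^2 × 7 × 11
220 = 2^2 × 5 × 11
LCM(1364, 308, 220) = 2^2 × 5 × 7 × 11 × 31 = 47740.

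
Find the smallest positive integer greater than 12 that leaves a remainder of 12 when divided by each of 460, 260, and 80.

N − 12 must be a common multiple of 460, 260, and 80.
460 = 2^2 × 5 × 23
260 = 2^2 × 5 × 13
80 = 2^4 × 5
LCM(460, 260, 80) = 2^4 × 5 × 13 × 23 = 23920.
Smallest N > 12 is LCM + 12 = 23920 + 12 = 23932.

23932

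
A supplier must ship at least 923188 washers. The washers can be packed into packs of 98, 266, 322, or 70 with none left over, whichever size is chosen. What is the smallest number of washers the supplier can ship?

The number of washers must be a common multiple of 98, 266, 322, and 70, so a multiple of their LCM.
98 = 2 × 7^2
266 = 2 × 7 × 19
322 = 2 × 7 × 23
70 = 2 × 5 × 7
LCM(98, 266, 322, 70) = 2 × 5 × 7^2 × 19 × 23 = 214130.
Smallest multiple of 214130 that is ≥ 923188: ⌈923188/214130⌉ × 214130 = 5 × 214130 = 1070650.

1070650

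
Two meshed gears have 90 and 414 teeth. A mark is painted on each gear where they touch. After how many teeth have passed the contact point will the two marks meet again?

The first simultaneous occurrence is after LCM of the individual periods.
90 = 2 × 3^2 × 5
414 = 2 × 3^2 × 23
LCM(90, 414) = 2 × 3^2 × 5 × 23 = 2070.

2070 teeth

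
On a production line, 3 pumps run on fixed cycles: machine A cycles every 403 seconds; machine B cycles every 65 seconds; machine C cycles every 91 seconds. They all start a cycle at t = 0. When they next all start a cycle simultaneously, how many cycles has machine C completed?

All finish a whole number of cycles simultaneously at t = LCM of the periods.
403 = 13 × 31
65 = 5 × 13
91 = 7 × 13
LCM(403, 65, 91) = 5 × 7 × 13 × 31 = 14105.
Cycles for period 91: 14105 / 91 = 155.

155 cycles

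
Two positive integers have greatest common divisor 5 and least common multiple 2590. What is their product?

12950

For any two positive integers, gcd × lcm = product = 5 × 2590 = 12950.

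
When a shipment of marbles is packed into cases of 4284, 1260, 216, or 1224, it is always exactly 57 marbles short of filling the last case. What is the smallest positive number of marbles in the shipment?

Being 57 short of a full case of size k means N ≡ −57 (mod k), i.e. N + 57 is a multiple of each size.
4284 = 2^2 × 3^2 × 7 × 17
1260 = 2^2 × 3^2 × 5 × 7
216 = 2^3 × 3^3
1224 = 2^3 × 3^2 × 17
LCM(4284, 1260, 216, 1224) = 2^3 × 3^3 × 5 × 7 × 17 = 128520.
Smallest positive N is 128520 − 57 = 128463.

128463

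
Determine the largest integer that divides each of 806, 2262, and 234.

26

806 = 2 × 13 × 31
2262 = 2 × 3 × 13 × 29
234 = 2 × 3^2 × 13
gcd(806, 2262, 234) = 2 × 13 = 26.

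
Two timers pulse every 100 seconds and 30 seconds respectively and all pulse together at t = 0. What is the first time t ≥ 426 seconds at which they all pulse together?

Joint pulses occur at multiples of LCM(100, 30).
100 = 2^2 × 5^2
30 = 2 × 3 × 5
LCM(100, 30) = 2^2 × 3 × 5^2 = 300.
Smallest multiple of 300 that is ≥ 426: ⌈426/300⌉ × 300 = 2 × 300 = 600.

600 seconds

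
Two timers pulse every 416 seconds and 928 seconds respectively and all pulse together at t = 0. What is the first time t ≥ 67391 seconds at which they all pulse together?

Joint pulses occur at multiples of LCM(416, 928).
416 = 2^5 × 13
928 = 2^5 × 29
LCM(416, 928) = 2^5 × 13 × 29 = 12064.
Smallest multiple of 12064 that is ≥ 67391: ⌈67391/12064⌉ × 12064 = 6 × 12064 = 72384.

72384 seconds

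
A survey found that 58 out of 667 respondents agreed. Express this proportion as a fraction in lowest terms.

58 = 2 × 29
667 = 23 × 29
gcd(58, 667) = 29.
Divide numerator and denominator by 29: 58/667 = 2/23.

2/23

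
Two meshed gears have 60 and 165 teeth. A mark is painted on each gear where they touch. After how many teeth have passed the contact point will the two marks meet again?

660 teeth

We need the least common multiple of the intervals.
60 = 2^2 × 3 × 5
165 = 3 × 5 × 11
LCM(60, 165) = 2^2 × 3 × 5 × 11 = 660.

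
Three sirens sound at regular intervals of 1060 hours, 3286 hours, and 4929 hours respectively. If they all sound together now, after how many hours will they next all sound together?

98580 hours

They coincide at every common multiple of the periods; the first is the LCM.
1060 = 2^2 × 5 × 53
3286 = 2 × 31 × 53
4929 = 3 × 31 × 53
LCM(1060, 3286, 4929) = 2^2 × 3 × 5 × 31 × 53 = 98580.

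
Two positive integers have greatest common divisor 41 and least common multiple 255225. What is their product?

10464225

For any two positive integers, gcd × lcm = product = 41 × 255225 = 10464225.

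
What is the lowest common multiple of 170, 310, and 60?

31620

170 = 2 × 5 × 17
310 = 2 × 5 × 31
60 = 2^2 × 3 × 5
LCM(170, 310, 60) = 2^2 × 3 × 5 × 17 × 31 = 31620.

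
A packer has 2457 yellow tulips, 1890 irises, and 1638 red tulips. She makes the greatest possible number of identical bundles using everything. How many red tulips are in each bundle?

26

Number of bundles = gcd(2457, 1890, 1638).
2457 = 3^3 × 7 × 13
1890 = 2 × 3^3 × 5 × 7
1638 = 2 × 3^2 × 7 × 13
gcd(2457, 1890, 1638) = 3^2 × 7 = 63.
red tulips per bundle = 1638 / 63 = 26.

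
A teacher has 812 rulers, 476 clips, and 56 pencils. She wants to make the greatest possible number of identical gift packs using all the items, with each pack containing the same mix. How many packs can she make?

28 packs

The pack count must divide each quantity, so the greatest is gcd(812, 476, 56).
812 = 2^2 × 7 × 29
476 = 2^2 × 7 × 17
56 = 2^3 × 7
gcd(812, 476, 56) = 2^2 × 7 = 28.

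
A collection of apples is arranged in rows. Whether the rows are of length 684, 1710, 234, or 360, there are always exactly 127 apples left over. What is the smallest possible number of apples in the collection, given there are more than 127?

89047

N − 127 must be a common multiple of 684, 1710, 234, and 360.
684 = 2^2 × 3^2 × 19
1710 = 2 × 3^2 × 5 × 19
234 = 2 × 3^2 × 13
360 = 2^3 × 3^2 × 5
LCM(684, 1710, 234, 360) = 2^3 × 3^2 × 5 × 13 × 19 = 88920.
Smallest N > 127 is LCM + 127 = 88920 + 127 = 89047.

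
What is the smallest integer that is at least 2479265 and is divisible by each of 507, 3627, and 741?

The integer must be a common multiple of 507, 3627, and 741, so a multiple of their LCM.
507 = 3 × 13^2
3627 = 3^2 × 13 × 31
741 = 3 × 13 × 19
LCM(507, 3627, 741) = 3^2 × 13^2 × 19 × 31 = 895869.
Smallest multiple of 895869 that is ≥ 2479265: ⌈2479265/895869⌉ × 895869 = 3 × 895869 = 2687607.

2687607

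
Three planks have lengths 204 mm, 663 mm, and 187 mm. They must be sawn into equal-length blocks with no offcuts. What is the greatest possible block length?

This is the greatest common divisor of 204, 663, and 187.
204 = 2^2 × 3 × 17
663 = 3 × 13 × 17
187 = 11 × 17
gcd(204, 663, 187) = 17.

17 mm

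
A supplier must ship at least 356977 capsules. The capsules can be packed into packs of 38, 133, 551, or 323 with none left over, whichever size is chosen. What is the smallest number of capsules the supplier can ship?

The number of capsules must be a common multiple of 38, 133, 551, and 323, so a multiple of their LCM.
38 = 2 × 19
133 = 7 × 19
551 = 19 × 29
323 = 17 × 19
LCM(38, 133, 551, 323) = 2 × 7 × 17 × 19 × 29 = 131138.
Smallest multiple of 131138 that is ≥ 356977: ⌈356977/131138⌉ × 131138 = 3 × 131138 = 393414.

393414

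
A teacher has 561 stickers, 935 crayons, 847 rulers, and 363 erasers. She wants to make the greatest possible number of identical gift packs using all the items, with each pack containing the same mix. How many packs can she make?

The pack count must divide each quantity, so the greatest is gcd(561, 935, 847, 363).
561 = 3 × 11 × 17
935 = 5 × 11 × 17
847 = 7 × 11^2
363 = 3 × 11^2
gcd(561, 935, 847, 363) = 11.

11 packs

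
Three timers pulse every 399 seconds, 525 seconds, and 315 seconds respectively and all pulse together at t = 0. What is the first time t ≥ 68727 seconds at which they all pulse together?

Joint pulses occur at multiples of LCM(399, 525, 315).
399 = 3 × 7 × 19
525 = 3 × 5^2 × 7
315 = 3^2 × 5 × 7
LCM(399, 525, 315) = 3^2 × 5^2 × 7 × 19 = 29925.
Smallest multiple of 29925 that is ≥ 68727: ⌈68727/29925⌉ × 29925 = 3 × 29925 = 89775.

89775 seconds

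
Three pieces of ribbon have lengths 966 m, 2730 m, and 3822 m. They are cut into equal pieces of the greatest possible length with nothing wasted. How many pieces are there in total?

179

Piece length = gcd(966, 2730, 3822).
966 = 2 × 3 × 7 × 23
2730 = 2 × 3 × 5 × 7 × 13
3822 = 2 × 3 × 7^2 × 13
gcd(966, 2730, 3822) = 2 × 3 × 7 = 42.
Total pieces = 966/42 + 2730/42 + 3822/42 = 23 + 65 + 91 = 179.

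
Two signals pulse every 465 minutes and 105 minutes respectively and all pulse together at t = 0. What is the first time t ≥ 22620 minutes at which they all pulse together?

Joint pulses occur at multiples of LCM(465, 105).
465 = 3 × 5 × 31
105 = 3 × 5 × 7
LCM(465, 105) = 3 × 5 × 7 × 31 = 3255.
Smallest multiple of 3255 that is ≥ 22620: ⌈22620/3255⌉ × 3255 = 7 × 3255 = 22785.

22785 minutes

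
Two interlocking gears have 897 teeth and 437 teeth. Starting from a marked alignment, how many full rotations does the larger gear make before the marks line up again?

19 rotations

The first common completion time is the LCM of the periods.
897 = 3 × 13 × 23
437 = 19 × 23
LCM(897, 437) = 3 × 13 × 19 × 23 = 17043.
Rotations for period 897: 17043 / 897 = 19.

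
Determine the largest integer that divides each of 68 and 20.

68 = 2^2 × 17
20 = 2^2 × 5
gcd(68, 20) = 2^2 = 4.

4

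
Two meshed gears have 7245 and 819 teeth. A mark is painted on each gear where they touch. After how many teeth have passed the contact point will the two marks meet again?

94185 teeth

The first simultaneous occurrence is after LCM of the individual periods.
7245 = 3^2 × 5 × 7 × 23
819 = 3^2 × 7 × 13
LCM(7245, 819) = 3^2 × 5 × 7 × 13 × 23 = 94185.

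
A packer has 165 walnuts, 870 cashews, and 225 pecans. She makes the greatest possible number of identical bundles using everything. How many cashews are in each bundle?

58

Number of bundles = gcd(165, 870, 225).
165 = 3 × 5 × 11
870 = 2 × 3 × 5 × 29
225 = 3^2 × 5^2
gcd(165, 870, 225) = 3 × 5 = 15.
cashews per bundle = 870 / 15 = 58.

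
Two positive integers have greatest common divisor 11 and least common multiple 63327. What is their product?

For any two positive integers, gcd × lcm = product = 11 × 63327 = 696597.

696597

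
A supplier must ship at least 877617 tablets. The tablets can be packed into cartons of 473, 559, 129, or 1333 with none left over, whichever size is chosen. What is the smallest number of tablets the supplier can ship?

1143714

The number of tablets must be a common multiple of 473, 559, 129, and 1333, so a multiple of their LCM.
473 = 11 × 43
559 = 13 × 43
129 = 3 × 43
1333 = 31 × 43
LCM(473, 559, 129, 1333) = 3 × 11 × 13 × 31 × 43 = 571857.
Smallest multiple of 571857 that is ≥ 877617: ⌈877617/571857⌉ × 571857 = 2 × 571857 = 1143714.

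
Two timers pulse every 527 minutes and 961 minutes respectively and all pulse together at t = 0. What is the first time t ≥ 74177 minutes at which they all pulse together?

Joint pulses occur at multiples of LCM(527, 961).
527 = 17 × 31
961 = 31^2
LCM(527, 961) = 17 × 31^2 = 16337.
Smallest multiple of 16337 that is ≥ 74177: ⌈74177/16337⌉ × 16337 = 5 × 16337 = 81685.

81685 minutes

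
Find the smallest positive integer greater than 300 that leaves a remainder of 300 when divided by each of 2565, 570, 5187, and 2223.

N − 300 must be a common multiple of 2565, 570, 5187, and 2223.
2565 = 3^3 × 5 × 19
570 = 2 × 3 × 5 × 19
5187 = 3 × 7 × 13 × 19
2223 = 3^2 × 13 × 19
LCM(2565, 570, 5187, 2223) = 2 × 3^3 × 5 × 7 × 13 × 19 = 466830.
Smallest N > 300 is LCM + 300 = 466830 + 300 = 467130.

467130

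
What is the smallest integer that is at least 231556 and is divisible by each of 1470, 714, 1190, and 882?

The integer must be a common multiple of 1470, 714, 1190, and 882, so a multiple of their LCM.
1470 = 2 × 3 × 5 × 7^2
714 = 2 × 3 × 7 × 17
1190 = 2 × 5 × 7 × 17
882 = 2 × 3^2 × 7^2
LCM(1470, 714, 1190, 882) = 2 × 3^2 × 5 × 7^2 × 17 = 74970.
Smallest multiple of 74970 that is ≥ 231556: ⌈231556/74970⌉ × 74970 = 4 × 74970 = 299880.

299880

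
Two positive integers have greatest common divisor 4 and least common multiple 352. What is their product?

1408

For any two positive integers, gcd × lcm = product = 4 × 352 = 1408.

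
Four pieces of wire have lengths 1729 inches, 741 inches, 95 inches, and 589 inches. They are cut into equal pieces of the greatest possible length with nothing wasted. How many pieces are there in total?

Piece length = gcd(1729, 741, 95, 589).
1729 = 7 × 13 × 19
741 = 3 × 13 × 19
95 = 5 × 19
589 = 19 × 31
gcd(1729, 741, 95, 589) = 19.
Total pieces = 1729/19 + 741/19 + 95/19 + 589/19 = 91 + 39 + 5 + 31 = 166.

166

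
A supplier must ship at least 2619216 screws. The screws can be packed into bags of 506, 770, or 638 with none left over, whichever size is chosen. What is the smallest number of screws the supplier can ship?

3081540

The number of screws must be a common multiple of 506, 770, and 638, so a multiple of their LCM.
506 = 2 × 11 × 23
770 = 2 × 5 × 7 × 11
638 = 2 × 11 × 29
LCM(506, 770, 638) = 2 × 5 × 7 × 11 × 23 × 29 = 513590.
Smallest multiple of 513590 that is ≥ 2619216: ⌈2619216/513590⌉ × 513590 = 6 × 513590 = 3081540.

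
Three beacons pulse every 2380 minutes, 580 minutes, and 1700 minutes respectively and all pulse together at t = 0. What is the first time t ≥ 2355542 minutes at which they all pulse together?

Joint pulses occur at multiples of LCM(2380, 580, 1700).
2380 = 2^2 × 5 × 7 × 17
580 = 2^2 × 5 × 29
1700 = 2^2 × 5^2 × 17
LCM(2380, 580, 1700) = 2^2 × 5^2 × 7 × 17 × 29 = 345100.
Smallest multiple of 345100 that is ≥ 2355542: ⌈2355542/345100⌉ × 345100 = 7 × 345100 = 2415700.

2415700 minutes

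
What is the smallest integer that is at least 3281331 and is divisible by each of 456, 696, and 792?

The integer must be a common multiple of 456, 696, and 792, so a multiple of their LCM.
456 = 2^3 × 3 × 19
696 = 2^3 × 3 × 29
792 = 2^3 × 3^2 × 11
LCM(456, 696, 792) = 2^3 × 3^2 × 11 × 19 × 29 = 436392.
Smallest multiple of 436392 that is ≥ 3281331: ⌈3281331/436392⌉ × 436392 = 8 × 436392 = 3491136.

3491136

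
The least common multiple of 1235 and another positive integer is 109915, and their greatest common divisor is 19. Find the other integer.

gcd × lcm = product of the two integers, so the other integer is (19 × 109915) / 1235 = 1691.

1691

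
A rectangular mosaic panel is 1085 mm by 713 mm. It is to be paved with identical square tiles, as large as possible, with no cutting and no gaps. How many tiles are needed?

805

Tile side = gcd(1085, 713).
1085 = 5 × 7 × 31
713 = 23 × 31
gcd(1085, 713) = 31.
Tiles: (1085/31) × (713/31) = 35 × 23 = 805.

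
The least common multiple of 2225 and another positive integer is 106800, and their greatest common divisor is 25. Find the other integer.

gcd × lcm = product of the two integers, so the other integer is (25 × 106800) / 2225 = 1200.

1200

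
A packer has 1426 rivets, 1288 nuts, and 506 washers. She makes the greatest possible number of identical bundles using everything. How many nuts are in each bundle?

Number of bundles = gcd(1426, 1288, 506).
1426 = 2 × 23 × 31
1288 = 2^3 × 7 × 23
506 = 2 × 11 × 23
gcd(1426, 1288, 506) = 2 × 23 = 46.
nuts per bundle = 1288 / 46 = 28.

28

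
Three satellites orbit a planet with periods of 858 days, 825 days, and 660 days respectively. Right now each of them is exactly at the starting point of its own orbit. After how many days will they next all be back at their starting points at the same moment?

They coincide at every common multiple of the periods; the first is the LCM.
858 = 2 × 3 × 11 × 13
825 = 3 × 5^2 × 11
660 = 2^2 × 3 × 5 × 11
LCM(858, 825, 660) = 2^2 × 3 × 5^2 × 11 × 13 = 42900.

42900 days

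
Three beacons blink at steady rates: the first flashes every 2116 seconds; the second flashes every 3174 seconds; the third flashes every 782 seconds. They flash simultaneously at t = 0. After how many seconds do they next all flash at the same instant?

They coincide at every common multiple of the periods; the first is the LCM.
2116 = 2^2 × 23^2
3174 = 2 × 3 × 23^2
782 = 2 × 17 × 23
LCM(2116, 3174, 782) = 2^2 × 3 × 17 × 23^2 = 107916.

107916 seconds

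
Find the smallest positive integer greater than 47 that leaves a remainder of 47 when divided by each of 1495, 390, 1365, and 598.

N − 47 must be a common multiple of 1495, 390, 1365, and 598.
1495 = 5 × 13 × 23
390 = 2 × 3 × 5 × 13
1365 = 3 × 5 × 7 × 13
598 = 2 × 13 × 23
LCM(1495, 390, 1365, 598) = 2 × 3 × 5 × 7 × 13 × 23 = 62790.
Smallest N > 47 is LCM + 47 = 62790 + 47 = 62837.

62837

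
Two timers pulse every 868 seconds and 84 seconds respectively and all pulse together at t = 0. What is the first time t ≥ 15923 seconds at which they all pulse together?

18228 seconds

Joint pulses occur at multiples of LCM(868, 84).
868 = 2^2 × 7 × 31
84 = 2^2 × 3 × 7
LCM(868, 84) = 2^2 × 3 × 7 × 31 = 2604.
Smallest multiple of 2604 that is ≥ 15923: ⌈15923/2604⌉ × 2604 = 7 × 2604 = 18228.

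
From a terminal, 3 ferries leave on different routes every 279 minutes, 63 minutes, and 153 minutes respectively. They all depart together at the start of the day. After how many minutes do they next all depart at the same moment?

33201 minutes

The first simultaneous occurrence is after LCM of the individual periods.
279 = 3^2 × 31
63 = 3^2 × 7
153 = 3^2 × 17
LCM(279, 63, 153) = 3^2 × 7 × 17 × 31 = 33201.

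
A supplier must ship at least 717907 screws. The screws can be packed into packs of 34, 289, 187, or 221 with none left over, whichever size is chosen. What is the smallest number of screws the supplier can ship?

The number of screws must be a common multiple of 34, 289, 187, and 221, so a multiple of their LCM.
34 = 2 × 17
289 = 17^2
187 = 11 × 17
221 = 13 × 17
LCM(34, 289, 187, 221) = 2 × 11 × 13 × 17^2 = 82654.
Smallest multiple of 82654 that is ≥ 717907: ⌈717907/82654⌉ × 82654 = 9 × 82654 = 743886.

743886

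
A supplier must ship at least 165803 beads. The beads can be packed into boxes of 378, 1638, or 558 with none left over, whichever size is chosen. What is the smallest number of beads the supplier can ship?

304668

The number of beads must be a common multiple of 378, 1638, and 558, so a multiple of their LCM.
378 = 2 × 3^3 × 7
1638 = 2 × 3^2 × 7 × 13
558 = 2 × 3^2 × 31
LCM(378, 1638, 558) = 2 × 3^3 × 7 × 13 × 31 = 152334.
Smallest multiple of 152334 that is ≥ 165803: ⌈165803/152334⌉ × 152334 = 2 × 152334 = 304668.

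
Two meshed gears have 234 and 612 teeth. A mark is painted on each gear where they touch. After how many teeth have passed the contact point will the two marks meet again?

7956 teeth

They coincide at every common multiple of the periods; the first is the LCM.
234 = 2 × 3^2 × 13
612 = 2^2 × 3^2 × 17
LCM(234, 612) = 2^2 × 3^2 × 13 × 17 = 7956.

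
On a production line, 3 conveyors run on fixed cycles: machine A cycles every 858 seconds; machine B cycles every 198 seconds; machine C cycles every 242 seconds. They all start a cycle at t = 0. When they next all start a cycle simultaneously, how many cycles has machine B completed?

143 cycles

All finish a whole number of cycles simultaneously at t = LCM of the periods.
858 = 2 × 3 × 11 × 13
198 = 2 × 3^2 × 11
242 = 2 × 11^2
LCM(858, 198, 242) = 2 × 3^2 × 11^2 × 13 = 28314.
Cycles for period 198: 28314 / 198 = 143.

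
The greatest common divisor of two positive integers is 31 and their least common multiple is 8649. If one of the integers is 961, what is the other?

For two integers, gcd × lcm = product, so the other is (31 × 8649) / 961 = 268119 / 961 = 279.

279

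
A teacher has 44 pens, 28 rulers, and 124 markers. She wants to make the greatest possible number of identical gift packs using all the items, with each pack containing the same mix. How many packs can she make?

The pack count must divide each quantity, so the greatest is gcd(44, 28, 124).
44 = 2^2 × 11
28 = 2^2 × 7
124 = 2^2 × 31
gcd(44, 28, 124) = 2^2 = 4.

4 packs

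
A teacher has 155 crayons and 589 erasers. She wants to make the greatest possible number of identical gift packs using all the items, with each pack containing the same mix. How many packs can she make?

31 packs

The pack count must divide each quantity, so the greatest is gcd(155, 589).
155 = 5 × 31
589 = 19 × 31
gcd(155, 589) = 31.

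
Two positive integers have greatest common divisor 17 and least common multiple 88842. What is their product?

1510314

For any two positive integers, gcd × lcm = product = 17 × 88842 = 1510314.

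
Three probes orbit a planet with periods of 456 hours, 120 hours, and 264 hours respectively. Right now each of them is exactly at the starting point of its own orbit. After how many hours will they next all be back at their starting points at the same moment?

25080 hours

They coincide at every common multiple of the periods; the first is the LCM.
456 = 2^3 × 3 × 19
120 = 2^3 × 3 × 5
264 = 2^3 × 3 × 11
LCM(456, 120, 264) = 2^3 × 3 × 5 × 11 × 19 = 25080.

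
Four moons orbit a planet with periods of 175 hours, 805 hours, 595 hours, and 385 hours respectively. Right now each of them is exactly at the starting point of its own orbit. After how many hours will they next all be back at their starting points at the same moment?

752675 hours

We need the least common multiple of the intervals.
175 = 5^2 × 7
805 = 5 × 7 × 23
595 = 5 × 7 × 17
385 = 5 × 7 × 11
LCM(175, 805, 595, 385) = 5^2 × 7 × 11 × 17 × 23 = 752675.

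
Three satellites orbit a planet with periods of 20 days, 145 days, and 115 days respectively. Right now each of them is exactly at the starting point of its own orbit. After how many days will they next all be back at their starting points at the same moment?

The first simultaneous occurrence is after LCM of the individual periods.
20 = 2^2 × 5
145 = 5 × 29
115 = 5 × 23
LCM(20, 145, 115) = 2^2 × 5 × 23 × 29 = 13340.

13340 days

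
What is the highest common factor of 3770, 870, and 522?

58

3770 = 2 × 5 × 13 × 29
870 = 2 × 3 × 5 × 29
522 = 2 × 3^2 × 29
gcd(3770, 870, 522) = 2 × 29 = 58.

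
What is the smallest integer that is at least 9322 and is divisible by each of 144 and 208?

9360

The integer must be a common multiple of 144 and 208, so a multiple of their LCM.
144 = 2^4 × 3^2
208 = 2^4 × 13
LCM(144, 208) = 2^4 × 3^2 × 13 = 1872.
Smallest multiple of 1872 that is ≥ 9322: ⌈9322/1872⌉ × 1872 = 5 × 1872 = 9360.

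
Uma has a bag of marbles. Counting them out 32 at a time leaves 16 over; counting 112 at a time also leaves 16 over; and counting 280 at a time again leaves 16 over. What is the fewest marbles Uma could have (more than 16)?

1136

N − 16 must be a common multiple of 32, 112, and 280.
32 = 2^5
112 = 2^4 × 7
280 = 2^3 × 5 × 7
LCM(32, 112, 280) = 2^5 × 5 × 7 = 1120.
Smallest N > 16 is LCM + 16 = 1120 + 16 = 1136.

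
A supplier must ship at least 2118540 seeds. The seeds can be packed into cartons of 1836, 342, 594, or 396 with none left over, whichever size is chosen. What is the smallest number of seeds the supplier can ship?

The number of seeds must be a common multiple of 1836, 342, 594, and 396, so a multiple of their LCM.
1836 = 2^2 × 3^3 × 17
342 = 2 × 3^2 × 19
594 = 2 × 3^3 × 11
396 = 2^2 × 3^2 × 11
LCM(1836, 342, 594, 396) = 2^2 × 3^3 × 11 × 17 × 19 = 383724.
Smallest multiple of 383724 that is ≥ 2118540: ⌈2118540/383724⌉ × 383724 = 6 × 383724 = 2302344.

2302344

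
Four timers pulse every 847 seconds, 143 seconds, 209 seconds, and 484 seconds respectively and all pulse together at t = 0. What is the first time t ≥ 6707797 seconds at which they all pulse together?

7531524 seconds

Joint pulses occur at multiples of LCM(847, 143, 209, 484).
847 = 7 × 11^2
143 = 11 × 13
209 = 11 × 19
484 = 2^2 × 11^2
LCM(847, 143, 209, 484) = 2^2 × 7 × 11^2 × 13 × 19 = 836836.
Smallest multiple of 836836 that is ≥ 6707797: ⌈6707797/836836⌉ × 836836 = 9 × 836836 = 7531524.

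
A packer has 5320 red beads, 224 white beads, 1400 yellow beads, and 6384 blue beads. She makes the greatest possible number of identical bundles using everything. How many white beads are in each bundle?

Number of bundles = gcd(5320, 224, 1400, 6384).
5320 = 2^3 × 5 × 7 × 19
224 = 2^5 × 7
1400 = 2^3 × 5^2 × 7
6384 = 2^4 × 3 × 7 × 19
gcd(5320, 224, 1400, 6384) = 2^3 × 7 = 56.
white beads per bundle = 224 / 56 = 4.

4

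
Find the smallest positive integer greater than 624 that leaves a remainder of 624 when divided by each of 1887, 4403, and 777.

13833

N − 624 must be a common multiple of 1887, 4403, and 777.
1887 = 3 × 17 × 37
4403 = 7 × 17 × 37
777 = 3 × 7 × 37
LCM(1887, 4403, 777) = 3 × 7 × 17 × 37 = 13209.
Smallest N > 624 is LCM + 624 = 13209 + 624 = 13833.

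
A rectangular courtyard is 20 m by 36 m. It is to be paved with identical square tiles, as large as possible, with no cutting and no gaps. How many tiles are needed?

45

Tile side = gcd(20, 36).
20 = 2^2 × 5
36 = 2^2 × 3^2
gcd(20, 36) = 2^2 = 4.
Tiles: (20/4) × (36/4) = 5 × 9 = 45.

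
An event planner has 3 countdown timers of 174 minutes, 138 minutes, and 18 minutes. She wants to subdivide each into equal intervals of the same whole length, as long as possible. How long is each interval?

The interval must divide each timer length; the longest such is the gcd.
174 = 2 × 3 × 29
138 = 2 × 3 × 23
18 = 2 × 3^2
gcd(174, 138, 18) = 2 × 3 = 6.

6 minutes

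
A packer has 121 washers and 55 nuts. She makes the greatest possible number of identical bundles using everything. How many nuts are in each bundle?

5

Number of bundles = gcd(121, 55).
121 = 11^2
55 = 5 × 11
gcd(121, 55) = 11.
nuts per bundle = 55 / 11 = 5.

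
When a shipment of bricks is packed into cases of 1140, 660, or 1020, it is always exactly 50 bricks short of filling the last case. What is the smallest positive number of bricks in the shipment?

213130

Being 50 short of a full case of size k means N ≡ −50 (mod k), i.e. N + 50 is a multiple of each size.
1140 = 2^2 × 3 × 5 × 19
660 = 2^2 × 3 × 5 × 11
1020 = 2^2 × 3 × 5 × 17
LCM(1140, 660, 1020) = 2^2 × 3 × 5 × 11 × 17 × 19 = 213180.
Smallest positive N is 213180 − 50 = 213130.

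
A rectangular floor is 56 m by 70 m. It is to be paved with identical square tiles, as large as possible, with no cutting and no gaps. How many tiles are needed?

20

Tile side = gcd(56, 70).
56 = 2^3 × 7
70 = 2 × 5 × 7
gcd(56, 70) = 2 × 7 = 14.
Tiles: (56/14) × (70/14) = 4 × 5 = 20.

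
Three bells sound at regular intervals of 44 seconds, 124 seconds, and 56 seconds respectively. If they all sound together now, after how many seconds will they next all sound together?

The first simultaneous occurrence is after LCM of the individual periods.
44 = 2^2 × 11
124 = 2^2 × 31
56 = 2^3 × 7
LCM(44, 124, 56) = 2^3 × 7 × 11 × 31 = 19096.

19096 seconds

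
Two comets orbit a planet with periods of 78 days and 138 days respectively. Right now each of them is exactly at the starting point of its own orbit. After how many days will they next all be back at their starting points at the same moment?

1794 days

They coincide at every common multiple of the periods; the first is the LCM.
78 = 2 × 3 × 13
138 = 2 × 3 × 23
LCM(78, 138) = 2 × 3 × 13 × 23 = 1794.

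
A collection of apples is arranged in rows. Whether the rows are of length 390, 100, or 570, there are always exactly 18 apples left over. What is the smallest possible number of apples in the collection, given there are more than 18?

N − 18 must be a common multiple of 390, 100, and 570.
390 = 2 × 3 × 5 × 13
100 = 2^2 × 5^2
570 = 2 × 3 × 5 × 19
LCM(390, 100, 570) = 2^2 × 3 × 5^2 × 13 × 19 = 74100.
Smallest N > 18 is LCM + 18 = 74100 + 18 = 74118.

74118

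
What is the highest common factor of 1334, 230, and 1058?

46

1334 = 2 × 23 × 29
230 = 2 × 5 × 23
1058 = 2 × 23^2
gcd(1334, 230, 1058) = 2 × 23 = 46.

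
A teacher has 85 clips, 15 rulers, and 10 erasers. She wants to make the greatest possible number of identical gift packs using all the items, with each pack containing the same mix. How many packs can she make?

5 packs

The pack count must divide each quantity, so the greatest is gcd(85, 15, 10).
85 = 5 × 17
15 = 3 × 5
10 = 2 × 5
gcd(85, 15, 10) = 5.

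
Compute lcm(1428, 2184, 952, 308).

408408

1428 = 2^2 × 3 × 7 × 17
2184 = 2^3 × 3 × 7 × 13
952 = 2^3 × 7 × 17
308 = 2^2 × 7 × 11
LCM(1428, 2184, 952, 308) = 2^3 × 3 × 7 × 11 × 13 × 17 = 408408.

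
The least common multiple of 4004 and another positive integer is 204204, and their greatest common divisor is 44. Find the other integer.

2244

gcd × lcm = product of the two integers, so the other integer is (44 × 204204) / 4004 = 2244.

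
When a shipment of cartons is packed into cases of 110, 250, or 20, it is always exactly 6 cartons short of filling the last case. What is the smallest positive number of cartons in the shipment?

5494

Being 6 short of a full case of size k means N ≡ −6 (mod k), i.e. N + 6 is a multiple of each size.
110 = 2 × 5 × 11
250 = 2 × 5^3
20 = 2^2 × 5
LCM(110, 250, 20) = 2^2 × 5^3 × 11 = 5500.
Smallest positive N is 5500 − 6 = 5494.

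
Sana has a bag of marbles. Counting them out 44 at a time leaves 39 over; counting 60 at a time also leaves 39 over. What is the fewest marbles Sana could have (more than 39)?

699

N − 39 must be a common multiple of 44 and 60.
44 = 2^2 × 11
60 = 2^2 × 3 × 5
LCM(44, 60) = 2^2 × 3 × 5 × 11 = 660.
Smallest N > 39 is LCM + 39 = 660 + 39 = 699.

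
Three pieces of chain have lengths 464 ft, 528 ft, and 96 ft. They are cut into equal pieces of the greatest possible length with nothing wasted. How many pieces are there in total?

68

Piece length = gcd(464, 528, 96).
464 = 2^4 × 29
528 = 2^4 × 3 × 11
96 = 2^5 × 3
gcd(464, 528, 96) = 2^4 = 16.
Total pieces = 464/16 + 528/16 + 96/16 = 29 + 33 + 6 = 68.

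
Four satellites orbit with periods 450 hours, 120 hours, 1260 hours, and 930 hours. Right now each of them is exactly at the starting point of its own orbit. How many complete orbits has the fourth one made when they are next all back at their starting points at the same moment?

420 orbits

The first common completion time is the LCM of the periods.
450 = 2 × 3^2 × 5^2
120 = 2^3 × 3 × 5
1260 = 2^2 × 3^2 × 5 × 7
930 = 2 × 3 × 5 × 31
LCM(450, 120, 1260, 930) = 2^3 × 3^2 × 5^2 × 7 × 31 = 390600.
Orbits for period 930: 390600 / 930 = 420.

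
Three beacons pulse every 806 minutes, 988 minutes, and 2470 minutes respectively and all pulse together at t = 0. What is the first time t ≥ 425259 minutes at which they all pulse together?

Joint pulses occur at multiples of LCM(806, 988, 2470).
806 = 2 × 13 × 31
988 = 2^2 × 13 × 19
2470 = 2 × 5 × 13 × 19
LCM(806, 988, 2470) = 2^2 × 5 × 13 × 19 × 31 = 153140.
Smallest multiple of 153140 that is ≥ 425259: ⌈425259/153140⌉ × 153140 = 3 × 153140 = 459420.

459420 minutes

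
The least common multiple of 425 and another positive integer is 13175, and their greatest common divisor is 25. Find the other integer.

gcd × lcm = product of the two integers, so the other integer is (25 × 13175) / 425 = 775.

775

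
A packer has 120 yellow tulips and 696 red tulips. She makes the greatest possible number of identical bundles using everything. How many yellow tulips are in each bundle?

5

Number of bundles = gcd(120, 696).
120 = 2^3 × 3 × 5
696 = 2^3 × 3 × 29
gcd(120, 696) = 2^3 × 3 = 24.
yellow tulips per bundle = 120 / 24 = 5.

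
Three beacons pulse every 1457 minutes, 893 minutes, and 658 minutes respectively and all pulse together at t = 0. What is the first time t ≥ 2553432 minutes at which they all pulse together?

Joint pulses occur at multiples of LCM(1457, 893, 658).
1457 = 31 × 47
893 = 19 × 47
658 = 2 × 7 × 47
LCM(1457, 893, 658) = 2 × 7 × 19 × 31 × 47 = 387562.
Smallest multiple of 387562 that is ≥ 2553432: ⌈2553432/387562⌉ × 387562 = 7 × 387562 = 2712934.

2712934 minutes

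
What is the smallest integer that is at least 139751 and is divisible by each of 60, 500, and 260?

156000

The integer must be a common multiple of 60, 500, and 260, so a multiple of their LCM.
60 = 2^2 × 3 × 5
500 = 2^2 × 5^3
260 = 2^2 × 5 × 13
LCM(60, 500, 260) = 2^2 × 3 × 5^3 × 13 = 19500.
Smallest multiple of 19500 that is ≥ 139751: ⌈139751/19500⌉ × 19500 = 8 × 19500 = 156000.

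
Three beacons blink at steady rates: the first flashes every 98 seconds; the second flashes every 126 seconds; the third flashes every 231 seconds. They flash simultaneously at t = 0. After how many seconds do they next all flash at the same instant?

They coincide at every common multiple of the periods; the first is the LCM.
98 = 2 × 7^2
126 = 2 × 3^2 × 7
231 = 3 × 7 × 11
LCM(98, 126, 231) = 2 × 3^2 × 7^2 × 11 = 9702.

9702 seconds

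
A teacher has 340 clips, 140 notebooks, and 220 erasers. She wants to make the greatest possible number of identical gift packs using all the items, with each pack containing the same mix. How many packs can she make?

The pack count must divide each quantity, so the greatest is gcd(340, 140, 220).
340 = 2^2 × 5 × 17
140 = 2^2 × 5 × 7
220 = 2^2 × 5 × 11
gcd(340, 140, 220) = 2^2 × 5 = 20.

20 packs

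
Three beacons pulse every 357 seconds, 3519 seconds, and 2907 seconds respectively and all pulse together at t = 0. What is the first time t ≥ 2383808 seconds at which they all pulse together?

Joint pulses occur at multiples of LCM(357, 3519, 2907).
357 = 3 × 7 × 17
3519 = 3^2 × 17 × 23
2907 = 3^2 × 17 × 19
LCM(357, 3519, 2907) = 3^2 × 7 × 17 × 19 × 23 = 468027.
Smallest multiple of 468027 that is ≥ 2383808: ⌈2383808/468027⌉ × 468027 = 6 × 468027 = 2808162.

2808162 seconds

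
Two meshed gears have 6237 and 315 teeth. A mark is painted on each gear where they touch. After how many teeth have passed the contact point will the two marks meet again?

31185 teeth

We need the least common multiple of the intervals.
6237 = 3^4 × 7 × 11
315 = 3^2 × 5 × 7
LCM(6237, 315) = 3^4 × 5 × 7 × 11 = 31185.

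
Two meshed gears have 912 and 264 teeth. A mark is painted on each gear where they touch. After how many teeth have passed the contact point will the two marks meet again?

We need the least common multiple of the intervals.
912 = 2^4 × 3 × 19
264 = 2^3 × 3 × 11
LCM(912, 264) = 2^4 × 3 × 11 × 19 = 10032.

10032 teeth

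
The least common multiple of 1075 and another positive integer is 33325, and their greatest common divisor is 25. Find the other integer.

gcd × lcm = product of the two integers, so the other integer is (25 × 33325) / 1075 = 775.

775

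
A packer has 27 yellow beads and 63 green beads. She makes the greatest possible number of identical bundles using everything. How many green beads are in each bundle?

Number of bundles = gcd(27, 63).
27 = 3^3
63 = 3^2 × 7
gcd(27, 63) = 3^2 = 9.
green beads per bundle = 63 / 9 = 7.

7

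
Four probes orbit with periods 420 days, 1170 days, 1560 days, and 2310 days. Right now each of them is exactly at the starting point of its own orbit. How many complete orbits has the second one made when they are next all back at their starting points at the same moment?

308 orbits

All finish a whole number of cycles simultaneously at t = LCM of the periods.
420 = 2^2 × 3 × 5 × 7
1170 = 2 × 3^2 × 5 × 13
1560 = 2^3 × 3 × 5 × 13
2310 = 2 × 3 × 5 × 7 × 11
LCM(420, 1170, 1560, 2310) = 2^3 × 3^2 × 5 × 7 × 11 × 13 = 360360.
Orbits for period 1170: 360360 / 1170 = 308.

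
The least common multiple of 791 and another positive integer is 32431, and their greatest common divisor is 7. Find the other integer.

287

gcd × lcm = product of the two integers, so the other integer is (7 × 32431) / 791 = 287.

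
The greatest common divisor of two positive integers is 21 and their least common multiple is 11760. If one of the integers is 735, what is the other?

336

For two integers, gcd × lcm = product, so the other is (21 × 11760) / 735 = 246960 / 735 = 336.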